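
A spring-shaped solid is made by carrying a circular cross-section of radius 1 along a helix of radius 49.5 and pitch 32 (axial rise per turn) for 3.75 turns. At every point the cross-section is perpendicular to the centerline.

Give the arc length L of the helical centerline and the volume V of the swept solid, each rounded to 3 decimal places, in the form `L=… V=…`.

L=1172.473 V=3683.434

2πR = 2π·49.5 = 311.017673
per-turn = √(311.017673² + 32²) = √(96731.9927 + 1024) = √97755.9927 = 312.659548
L = 3.75 × 312.659548 = 1172.473304
V = π·1² × L = 3.141593 × 1172.473304 = 3683.433517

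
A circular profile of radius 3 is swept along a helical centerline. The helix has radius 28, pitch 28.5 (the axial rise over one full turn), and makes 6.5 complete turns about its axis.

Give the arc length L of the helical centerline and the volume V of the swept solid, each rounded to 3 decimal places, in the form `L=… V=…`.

L=1158.448 V=32754.332

2πR = 2π·28 = 175.929189
per-turn = √(175.929189² + 28.5²) = √(30951.0794 + 812.25) = √31763.3294 = 178.222696
L = 6.5 × 178.222696 = 1158.447525
V = π·3² × L = 28.274334 × 1158.447525 = 32754.332095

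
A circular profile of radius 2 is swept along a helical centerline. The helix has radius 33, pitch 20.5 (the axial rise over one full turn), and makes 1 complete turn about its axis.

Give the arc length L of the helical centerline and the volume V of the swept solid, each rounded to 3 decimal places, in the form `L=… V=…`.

2πR = 2π·33 = 207.345115
per-turn = √(207.345115² + 20.5²) = √(42991.9968 + 420.25) = √43412.2468 = 208.356058
L = 1 × 208.356058 = 208.356058
V = π·2² × L = 12.566371 × 208.356058 = 2618.279441

L=208.356 V=2618.279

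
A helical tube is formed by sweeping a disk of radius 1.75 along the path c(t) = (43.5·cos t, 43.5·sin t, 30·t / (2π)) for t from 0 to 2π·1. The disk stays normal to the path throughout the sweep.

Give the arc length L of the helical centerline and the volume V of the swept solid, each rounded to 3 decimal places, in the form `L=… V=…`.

2πR = 2π·43.5 = 273.318561
per-turn = √(273.318561² + 30²) = √(74703.0357 + 900) = √75603.0357 = 274.960062
L = 1 × 274.960062 = 274.960062
V = π·1.75² × L = 9.621128 × 274.960062 = 2645.425815

L=274.960 V=2645.426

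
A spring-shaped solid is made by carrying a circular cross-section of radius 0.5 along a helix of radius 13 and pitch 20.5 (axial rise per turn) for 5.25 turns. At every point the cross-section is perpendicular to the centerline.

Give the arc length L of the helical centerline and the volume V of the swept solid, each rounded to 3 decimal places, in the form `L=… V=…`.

2πR = 2π·13 = 81.681409
per-turn = √(81.681409² + 20.5²) = √(6671.8526 + 420.25) = √7092.1026 = 84.214622
L = 5.25 × 84.214622 = 442.126766
V = π·0.5² × L = 0.785398 × 442.126766 = 347.245550

L=442.127 V=347.246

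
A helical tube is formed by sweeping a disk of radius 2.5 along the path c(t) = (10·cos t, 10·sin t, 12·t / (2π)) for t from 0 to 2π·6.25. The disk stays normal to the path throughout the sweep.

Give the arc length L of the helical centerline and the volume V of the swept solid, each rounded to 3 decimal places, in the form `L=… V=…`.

L=399.797 V=7849.994

2πR = 2π·10 = 62.831853
per-turn = √(62.831853² + 12²) = √(3947.8418 + 144) = √4091.8418 = 63.967506
L = 6.25 × 63.967506 = 399.796909
V = π·2.5² × L = 19.634954 × 399.796909 = 7849.993959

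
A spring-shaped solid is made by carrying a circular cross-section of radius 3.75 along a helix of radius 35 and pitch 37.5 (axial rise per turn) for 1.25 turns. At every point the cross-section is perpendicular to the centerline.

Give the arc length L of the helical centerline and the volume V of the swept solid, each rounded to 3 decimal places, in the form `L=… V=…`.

L=278.857 V=12319.541

2πR = 2π·35 = 219.911486
per-turn = √(219.911486² + 37.5²) = √(48361.0616 + 1406.25) = √49767.3116 = 223.085884
L = 1.25 × 223.085884 = 278.857355
V = π·3.75² × L = 44.178647 × 278.857355 = 12319.540555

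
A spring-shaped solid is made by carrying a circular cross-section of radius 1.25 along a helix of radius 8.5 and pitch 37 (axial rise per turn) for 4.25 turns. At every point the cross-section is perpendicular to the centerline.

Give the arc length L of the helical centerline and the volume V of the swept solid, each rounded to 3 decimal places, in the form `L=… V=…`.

L=276.130 V=1355.448

2πR = 2π·8.5 = 53.407075
per-turn = √(53.407075² + 37²) = √(2852.3157 + 1369) = √4221.3157 = 64.971653
L = 4.25 × 64.971653 = 276.129525
V = π·1.25² × L = 4.908739 × 276.129525 = 1355.447634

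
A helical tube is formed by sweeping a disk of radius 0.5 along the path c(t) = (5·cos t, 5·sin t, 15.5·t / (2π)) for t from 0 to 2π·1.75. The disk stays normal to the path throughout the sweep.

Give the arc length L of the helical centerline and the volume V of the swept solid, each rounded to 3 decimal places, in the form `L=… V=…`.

2πR = 2π·5 = 31.415927
per-turn = √(31.415927² + 15.5²) = √(986.9604 + 240.25) = √1227.2104 = 35.031563
L = 1.75 × 35.031563 = 61.305236
V = π·0.5² × L = 0.785398 × 61.305236 = 48.149020

L=61.305 V=48.149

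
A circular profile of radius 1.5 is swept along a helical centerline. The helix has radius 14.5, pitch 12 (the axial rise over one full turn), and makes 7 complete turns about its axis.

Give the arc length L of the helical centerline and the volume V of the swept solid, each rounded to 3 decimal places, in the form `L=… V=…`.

L=643.252 V=4546.877

2πR = 2π·14.5 = 91.106187
per-turn = √(91.106187² + 12²) = √(8300.3373 + 144) = √8444.3373 = 91.893075
L = 7 × 91.893075 = 643.251528
V = π·1.5² × L = 7.068583 × 643.251528 = 4546.877115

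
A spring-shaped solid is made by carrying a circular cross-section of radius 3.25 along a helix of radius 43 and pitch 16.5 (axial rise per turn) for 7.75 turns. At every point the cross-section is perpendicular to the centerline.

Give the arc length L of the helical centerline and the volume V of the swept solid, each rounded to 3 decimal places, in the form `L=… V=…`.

2πR = 2π·43 = 270.176968
per-turn = √(270.176968² + 16.5²) = √(72995.5942 + 272.25) = √73267.8442 = 270.680336
L = 7.75 × 270.680336 = 2097.772602
V = π·3.25² × L = 33.183072 × 2097.772602 = 69610.540135

L=2097.773 V=69610.540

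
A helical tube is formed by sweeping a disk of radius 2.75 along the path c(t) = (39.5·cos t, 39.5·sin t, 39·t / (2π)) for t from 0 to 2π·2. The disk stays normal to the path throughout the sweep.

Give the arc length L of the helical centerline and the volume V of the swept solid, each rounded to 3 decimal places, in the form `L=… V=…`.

2πR = 2π·39.5 = 248.185820
per-turn = √(248.185820² + 39²) = √(61596.2011 + 1521) = √63117.2011 = 251.231370
L = 2 × 251.231370 = 502.462739
V = π·2.75² × L = 23.758294 × 502.462739 = 11937.657704

L=502.463 V=11937.658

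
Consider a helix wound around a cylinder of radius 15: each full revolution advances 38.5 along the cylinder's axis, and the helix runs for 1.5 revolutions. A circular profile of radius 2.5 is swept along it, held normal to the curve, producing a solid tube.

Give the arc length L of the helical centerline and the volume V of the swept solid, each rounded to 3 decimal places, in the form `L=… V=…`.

2πR = 2π·15 = 94.247780
per-turn = √(94.247780² + 38.5²) = √(8882.6440 + 1482.25) = √10364.8940 = 101.808123
L = 1.5 × 101.808123 = 152.712185
V = π·2.5² × L = 19.634954 × 152.712185 = 2998.496738

L=152.712 V=2998.497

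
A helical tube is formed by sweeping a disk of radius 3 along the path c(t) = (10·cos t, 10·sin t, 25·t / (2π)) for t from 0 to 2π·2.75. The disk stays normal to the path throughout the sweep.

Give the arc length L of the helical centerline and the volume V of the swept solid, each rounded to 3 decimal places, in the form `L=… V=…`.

2πR = 2π·10 = 62.831853
per-turn = √(62.831853² + 25²) = √(3947.8418 + 625) = √4572.8418 = 67.622790
L = 2.75 × 67.622790 = 185.962673
V = π·3² × L = 28.274334 × 185.962673 = 5257.970711

L=185.963 V=5257.971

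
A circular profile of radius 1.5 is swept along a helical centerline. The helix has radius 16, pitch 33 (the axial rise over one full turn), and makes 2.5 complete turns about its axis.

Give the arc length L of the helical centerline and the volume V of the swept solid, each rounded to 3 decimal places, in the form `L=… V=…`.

L=264.522 V=1869.794

2πR = 2π·16 = 100.530965
per-turn = √(100.530965² + 33²) = √(10106.4749 + 1089) = √11195.4749 = 105.808671
L = 2.5 × 105.808671 = 264.521678
V = π·1.5² × L = 7.068583 × 264.521678 = 1869.793561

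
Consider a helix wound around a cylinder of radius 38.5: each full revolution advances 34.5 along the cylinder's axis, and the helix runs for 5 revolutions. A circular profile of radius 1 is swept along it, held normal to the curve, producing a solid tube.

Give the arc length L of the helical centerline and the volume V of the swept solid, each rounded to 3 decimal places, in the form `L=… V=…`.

2πR = 2π·38.5 = 241.902634
per-turn = √(241.902634² + 34.5²) = √(58516.8845 + 1190.25) = √59707.1345 = 244.350434
L = 5 × 244.350434 = 1221.752169
V = π·1² × L = 3.141593 × 1221.752169 = 3838.247639

L=1221.752 V=3838.248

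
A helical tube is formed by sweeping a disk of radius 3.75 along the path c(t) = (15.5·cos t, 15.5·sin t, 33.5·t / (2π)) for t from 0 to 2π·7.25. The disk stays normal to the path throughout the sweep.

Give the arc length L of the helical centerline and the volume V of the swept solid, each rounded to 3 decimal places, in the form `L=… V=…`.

2πR = 2π·15.5 = 97.389372
per-turn = √(97.389372² + 33.5²) = √(9484.6898 + 1122.25) = √10606.9398 = 102.989999
L = 7.25 × 102.989999 = 746.677490
V = π·3.75² × L = 44.178647 × 746.677490 = 32987.201044

L=746.677 V=32987.201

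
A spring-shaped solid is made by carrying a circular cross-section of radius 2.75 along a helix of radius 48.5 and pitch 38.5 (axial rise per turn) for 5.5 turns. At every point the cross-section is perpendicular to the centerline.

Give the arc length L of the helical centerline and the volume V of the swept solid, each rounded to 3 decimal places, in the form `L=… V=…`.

L=1689.363 V=40136.382

2πR = 2π·48.5 = 304.734487
per-turn = √(304.734487² + 38.5²) = √(92863.1078 + 1482.25) = √94345.3578 = 307.156894
L = 5.5 × 307.156894 = 1689.362919
V = π·2.75² × L = 23.758294 × 1689.362919 = 40136.381662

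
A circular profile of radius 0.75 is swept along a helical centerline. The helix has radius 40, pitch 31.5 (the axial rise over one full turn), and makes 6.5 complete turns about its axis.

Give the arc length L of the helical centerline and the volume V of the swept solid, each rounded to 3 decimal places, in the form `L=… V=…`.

L=1646.409 V=2909.445

2πR = 2π·40 = 251.327412
per-turn = √(251.327412² + 31.5²) = √(63165.4682 + 992.25) = √64157.7182 = 253.293739
L = 6.5 × 253.293739 = 1646.409303
V = π·0.75² × L = 1.767146 × 1646.409303 = 2909.445396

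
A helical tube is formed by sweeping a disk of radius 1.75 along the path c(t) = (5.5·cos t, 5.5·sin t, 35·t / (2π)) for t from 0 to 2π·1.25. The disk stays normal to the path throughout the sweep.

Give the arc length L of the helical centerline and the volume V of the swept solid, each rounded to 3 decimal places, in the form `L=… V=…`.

L=61.482 V=591.526

2πR = 2π·5.5 = 34.557519
per-turn = √(34.557519² + 35²) = √(1194.2221 + 1225) = √2419.2221 = 49.185589
L = 1.25 × 49.185589 = 61.481986
V = π·1.75² × L = 9.621128 × 61.481986 = 591.526025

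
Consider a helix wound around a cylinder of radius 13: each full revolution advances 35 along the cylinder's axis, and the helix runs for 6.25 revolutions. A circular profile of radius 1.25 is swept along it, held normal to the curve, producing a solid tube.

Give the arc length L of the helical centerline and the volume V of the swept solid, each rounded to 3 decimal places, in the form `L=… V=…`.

2πR = 2π·13 = 81.681409
per-turn = √(81.681409² + 35²) = √(6671.8526 + 1225) = √7896.8526 = 88.864237
L = 6.25 × 88.864237 = 555.401480
V = π·1.25² × L = 4.908739 × 555.401480 = 2726.320638

L=555.401 V=2726.321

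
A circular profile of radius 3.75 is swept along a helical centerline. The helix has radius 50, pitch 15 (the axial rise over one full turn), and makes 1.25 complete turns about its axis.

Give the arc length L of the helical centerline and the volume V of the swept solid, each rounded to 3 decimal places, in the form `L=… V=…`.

2πR = 2π·50 = 314.159265
per-turn = √(314.159265² + 15²) = √(98696.0440 + 225) = √98921.0440 = 314.517160
L = 1.25 × 314.517160 = 393.146450
V = π·3.75² × L = 44.178647 × 393.146450 = 17368.678119

L=393.146 V=17368.678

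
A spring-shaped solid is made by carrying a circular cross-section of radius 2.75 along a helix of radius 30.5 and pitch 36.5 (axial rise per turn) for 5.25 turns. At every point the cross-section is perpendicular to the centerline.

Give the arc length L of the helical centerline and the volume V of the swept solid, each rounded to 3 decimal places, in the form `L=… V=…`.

L=1024.181 V=24332.801

2πR = 2π·30.5 = 191.637152
per-turn = √(191.637152² + 36.5²) = √(36724.7980 + 1332.25) = √38057.0480 = 195.082157
L = 5.25 × 195.082157 = 1024.181324
V = π·2.75² × L = 23.758294 × 1024.181324 = 24332.801463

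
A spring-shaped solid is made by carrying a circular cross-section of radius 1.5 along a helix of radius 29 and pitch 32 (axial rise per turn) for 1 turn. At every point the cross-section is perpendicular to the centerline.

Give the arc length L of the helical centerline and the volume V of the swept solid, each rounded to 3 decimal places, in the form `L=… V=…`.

L=185.001 V=1307.695

2πR = 2π·29 = 182.212374
per-turn = √(182.212374² + 32²) = √(33201.3492 + 1024) = √34225.3492 = 185.000944
L = 1 × 185.000944 = 185.000944
V = π·1.5² × L = 7.068583 × 185.000944 = 1307.694613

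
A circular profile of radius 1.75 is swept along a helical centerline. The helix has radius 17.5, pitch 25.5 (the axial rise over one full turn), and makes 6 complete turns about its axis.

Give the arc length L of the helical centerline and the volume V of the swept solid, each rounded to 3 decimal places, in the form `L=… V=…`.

2πR = 2π·17.5 = 109.955743
per-turn = √(109.955743² + 25.5²) = √(12090.2654 + 650.25) = √12740.5154 = 112.873892
L = 6 × 112.873892 = 677.243349
V = π·1.75² × L = 9.621128 × 677.243349 = 6515.844613

L=677.243 V=6515.845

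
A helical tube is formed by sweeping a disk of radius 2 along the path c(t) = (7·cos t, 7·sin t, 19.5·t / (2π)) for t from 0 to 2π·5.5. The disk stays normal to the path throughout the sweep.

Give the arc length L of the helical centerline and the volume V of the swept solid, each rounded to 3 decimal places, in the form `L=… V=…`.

2πR = 2π·7 = 43.982297
per-turn = √(43.982297² + 19.5²) = √(1934.4425 + 380.25) = √2314.6925 = 48.111251
L = 5.5 × 48.111251 = 264.611880
V = π·2² × L = 12.566371 × 264.611880 = 3325.210952

L=264.612 V=3325.211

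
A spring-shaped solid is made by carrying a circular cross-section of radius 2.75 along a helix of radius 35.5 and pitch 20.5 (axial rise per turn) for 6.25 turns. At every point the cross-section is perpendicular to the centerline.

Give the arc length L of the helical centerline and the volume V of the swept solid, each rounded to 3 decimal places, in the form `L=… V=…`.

2πR = 2π·35.5 = 223.053078
per-turn = √(223.053078² + 20.5²) = √(49752.6758 + 420.25) = √50172.9258 = 223.993138
L = 6.25 × 223.993138 = 1399.957111
V = π·2.75² × L = 23.758294 × 1399.957111 = 33260.593258

L=1399.957 V=33260.593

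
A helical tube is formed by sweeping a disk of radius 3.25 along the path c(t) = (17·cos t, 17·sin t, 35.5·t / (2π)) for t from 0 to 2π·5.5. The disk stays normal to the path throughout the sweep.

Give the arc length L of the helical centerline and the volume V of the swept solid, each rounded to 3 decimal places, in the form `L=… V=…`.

2πR = 2π·17 = 106.814150
per-turn = √(106.814150² + 35.5²) = √(11409.2627 + 1260.25) = √12669.5127 = 112.558930
L = 5.5 × 112.558930 = 619.074114
V = π·3.25² × L = 33.183072 × 619.074114 = 20542.781153

L=619.074 V=20542.781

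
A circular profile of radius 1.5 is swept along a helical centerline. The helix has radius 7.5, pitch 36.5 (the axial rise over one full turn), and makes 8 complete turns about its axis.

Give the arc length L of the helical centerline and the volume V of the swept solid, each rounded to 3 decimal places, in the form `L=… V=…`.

L=476.850 V=3370.657

2πR = 2π·7.5 = 47.123890
per-turn = √(47.123890² + 36.5²) = √(2220.6610 + 1332.25) = √3552.9110 = 59.606300
L = 8 × 59.606300 = 476.850399
V = π·1.5² × L = 7.068583 × 476.850399 = 3370.656851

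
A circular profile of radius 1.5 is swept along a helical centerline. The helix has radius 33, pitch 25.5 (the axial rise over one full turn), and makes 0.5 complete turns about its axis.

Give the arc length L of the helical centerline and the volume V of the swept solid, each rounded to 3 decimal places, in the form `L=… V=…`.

L=104.454 V=738.339

2πR = 2π·33 = 207.345115
per-turn = √(207.345115² + 25.5²) = √(42991.9968 + 650.25) = √43642.2468 = 208.907268
L = 0.5 × 208.907268 = 104.453634
V = π·1.5² × L = 7.068583 × 104.453634 = 738.339232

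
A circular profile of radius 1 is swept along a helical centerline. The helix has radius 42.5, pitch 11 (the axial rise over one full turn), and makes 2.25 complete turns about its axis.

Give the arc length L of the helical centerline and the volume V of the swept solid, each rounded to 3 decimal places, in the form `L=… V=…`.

L=601.339 V=1889.163

2πR = 2π·42.5 = 267.035376
per-turn = √(267.035376² + 11²) = √(71307.8918 + 121) = √71428.8918 = 267.261841
L = 2.25 × 267.261841 = 601.339143
V = π·1² × L = 3.141593 × 601.339143 = 1889.162634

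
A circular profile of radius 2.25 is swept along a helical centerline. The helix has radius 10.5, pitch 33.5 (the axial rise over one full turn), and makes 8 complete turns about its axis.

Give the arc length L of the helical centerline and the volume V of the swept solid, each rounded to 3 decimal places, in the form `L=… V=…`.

L=591.932 V=9414.275

2πR = 2π·10.5 = 65.973446
per-turn = √(65.973446² + 33.5²) = √(4352.4955 + 1122.25) = √5474.7455 = 73.991523
L = 8 × 73.991523 = 591.932188
V = π·2.25² × L = 15.904313 × 591.932188 = 9414.274672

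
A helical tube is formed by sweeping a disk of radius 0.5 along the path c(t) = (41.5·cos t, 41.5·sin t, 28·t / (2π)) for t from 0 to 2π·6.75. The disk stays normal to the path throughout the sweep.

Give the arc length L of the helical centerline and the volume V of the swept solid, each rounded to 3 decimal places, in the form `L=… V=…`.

L=1770.196 V=1390.309

2πR = 2π·41.5 = 260.752190
per-turn = √(260.752190² + 28²) = √(67991.7047 + 784) = √68775.7047 = 262.251224
L = 6.75 × 262.251224 = 1770.195765
V = π·0.5² × L = 0.785398 × 1770.195765 = 1390.308503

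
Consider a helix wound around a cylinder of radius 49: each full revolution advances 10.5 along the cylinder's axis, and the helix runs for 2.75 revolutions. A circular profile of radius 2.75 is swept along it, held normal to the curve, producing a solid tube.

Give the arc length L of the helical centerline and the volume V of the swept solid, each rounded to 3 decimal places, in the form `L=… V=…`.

L=847.151 V=20126.874

2πR = 2π·49 = 307.876080
per-turn = √(307.876080² + 10.5²) = √(94787.6807 + 110.25) = √94897.9307 = 308.055077
L = 2.75 × 308.055077 = 847.151463
V = π·2.75² × L = 23.758294 × 847.151463 = 20126.873887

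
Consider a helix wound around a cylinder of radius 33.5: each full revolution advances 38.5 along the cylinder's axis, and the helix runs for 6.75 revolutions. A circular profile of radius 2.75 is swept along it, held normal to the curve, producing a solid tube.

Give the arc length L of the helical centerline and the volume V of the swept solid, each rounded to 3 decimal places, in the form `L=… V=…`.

L=1444.357 V=34315.448

2πR = 2π·33.5 = 210.486708
per-turn = √(210.486708² + 38.5²) = √(44304.6542 + 1482.25) = √45786.9042 = 213.978747
L = 6.75 × 213.978747 = 1444.356542
V = π·2.75² × L = 23.758294 × 1444.356542 = 34315.448007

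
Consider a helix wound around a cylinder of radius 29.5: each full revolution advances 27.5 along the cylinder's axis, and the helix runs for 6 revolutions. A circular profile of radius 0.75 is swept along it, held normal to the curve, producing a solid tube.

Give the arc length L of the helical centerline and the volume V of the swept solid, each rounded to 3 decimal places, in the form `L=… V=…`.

L=1124.297 V=1986.797

2πR = 2π·29.5 = 185.353967
per-turn = √(185.353967² + 27.5²) = √(34356.0929 + 756.25) = √35112.3429 = 187.382878
L = 6 × 187.382878 = 1124.297267
V = π·0.75² × L = 1.767146 × 1124.297267 = 1986.797270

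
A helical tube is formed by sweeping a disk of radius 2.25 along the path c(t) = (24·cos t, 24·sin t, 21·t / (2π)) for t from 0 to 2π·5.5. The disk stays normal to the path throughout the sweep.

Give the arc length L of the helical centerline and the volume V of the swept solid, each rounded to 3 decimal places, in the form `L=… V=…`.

L=837.384 V=13318.019

2πR = 2π·24 = 150.796447
per-turn = √(150.796447² + 21²) = √(22739.5685 + 441) = √23180.5685 = 152.251662
L = 5.5 × 152.251662 = 837.384140
V = π·2.25² × L = 15.904313 × 837.384140 = 13318.019308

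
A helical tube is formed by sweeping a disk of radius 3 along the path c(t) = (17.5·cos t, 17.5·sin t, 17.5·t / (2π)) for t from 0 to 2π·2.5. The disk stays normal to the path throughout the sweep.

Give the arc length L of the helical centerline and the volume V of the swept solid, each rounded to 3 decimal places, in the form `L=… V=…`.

2πR = 2π·17.5 = 109.955743
per-turn = √(109.955743² + 17.5²) = √(12090.2654 + 306.25) = √12396.5154 = 111.339640
L = 2.5 × 111.339640 = 278.349100
V = π·3² × L = 28.274334 × 278.349100 = 7870.135375

L=278.349 V=7870.135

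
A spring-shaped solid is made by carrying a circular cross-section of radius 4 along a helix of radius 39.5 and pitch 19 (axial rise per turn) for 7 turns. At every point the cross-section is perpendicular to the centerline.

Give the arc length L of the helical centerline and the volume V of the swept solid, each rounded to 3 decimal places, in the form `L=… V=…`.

L=1742.384 V=87581.785

2πR = 2π·39.5 = 248.185820
per-turn = √(248.185820² + 19²) = √(61596.2011 + 361) = √61957.2011 = 248.912035
L = 7 × 248.912035 = 1742.384244
V = π·4² × L = 50.265482 × 1742.384244 = 87581.784630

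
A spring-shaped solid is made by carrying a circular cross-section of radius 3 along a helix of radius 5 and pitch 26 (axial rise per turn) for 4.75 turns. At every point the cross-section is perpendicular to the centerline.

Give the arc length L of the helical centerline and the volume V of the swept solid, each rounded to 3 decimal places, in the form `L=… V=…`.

L=193.702 V=5476.801

2πR = 2π·5 = 31.415927
per-turn = √(31.415927² + 26²) = √(986.9604 + 676) = √1662.9604 = 40.779412
L = 4.75 × 40.779412 = 193.702207
V = π·3² × L = 28.274334 × 193.702207 = 5476.800870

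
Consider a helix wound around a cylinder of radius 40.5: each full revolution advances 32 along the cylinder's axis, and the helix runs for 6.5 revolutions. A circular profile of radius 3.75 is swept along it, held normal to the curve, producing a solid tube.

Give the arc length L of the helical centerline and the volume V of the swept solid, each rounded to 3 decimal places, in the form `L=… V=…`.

2πR = 2π·40.5 = 254.469005
per-turn = √(254.469005² + 32²) = √(64754.4745 + 1024) = √65778.4745 = 256.473146
L = 6.5 × 256.473146 = 1667.075447
V = π·3.75² × L = 44.178647 × 1667.075447 = 73649.137188

L=1667.075 V=73649.137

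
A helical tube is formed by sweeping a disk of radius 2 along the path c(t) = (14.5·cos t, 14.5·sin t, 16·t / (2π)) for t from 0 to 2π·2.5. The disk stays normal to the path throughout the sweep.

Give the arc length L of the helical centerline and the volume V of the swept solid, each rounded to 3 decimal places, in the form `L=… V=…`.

L=231.251 V=2905.988

2πR = 2π·14.5 = 91.106187
per-turn = √(91.106187² + 16²) = √(8300.3373 + 256) = √8556.3373 = 92.500472
L = 2.5 × 92.500472 = 231.251180
V = π·2² × L = 12.566371 × 231.251180 = 2905.988030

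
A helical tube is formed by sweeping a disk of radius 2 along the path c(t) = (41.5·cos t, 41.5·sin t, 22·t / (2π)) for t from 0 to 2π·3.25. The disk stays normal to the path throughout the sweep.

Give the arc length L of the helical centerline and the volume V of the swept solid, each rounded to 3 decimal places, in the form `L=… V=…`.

L=850.456 V=10687.140

2πR = 2π·41.5 = 260.752190
per-turn = √(260.752190² + 22²) = √(67991.7047 + 484) = √68475.7047 = 261.678629
L = 3.25 × 261.678629 = 850.455543
V = π·2² × L = 12.566371 × 850.455543 = 10687.139548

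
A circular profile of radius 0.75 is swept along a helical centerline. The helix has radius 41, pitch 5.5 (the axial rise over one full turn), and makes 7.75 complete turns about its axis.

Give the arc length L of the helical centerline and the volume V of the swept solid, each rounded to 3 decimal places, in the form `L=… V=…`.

2πR = 2π·41 = 257.610598
per-turn = √(257.610598² + 5.5²) = √(66363.2200 + 30.25) = √66393.4700 = 257.669304
L = 7.75 × 257.669304 = 1996.937103
V = π·0.75² × L = 1.767146 × 1996.937103 = 3528.879149

L=1996.937 V=3528.879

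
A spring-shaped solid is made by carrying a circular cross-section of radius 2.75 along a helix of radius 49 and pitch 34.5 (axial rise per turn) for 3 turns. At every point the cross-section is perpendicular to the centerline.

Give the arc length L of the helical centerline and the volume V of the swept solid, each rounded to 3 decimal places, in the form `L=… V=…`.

2πR = 2π·49 = 307.876080
per-turn = √(307.876080² + 34.5²) = √(94787.6807 + 1190.25) = √95977.9307 = 309.803051
L = 3 × 309.803051 = 929.409154
V = π·2.75² × L = 23.758294 × 929.409154 = 22081.176345

L=929.409 V=22081.176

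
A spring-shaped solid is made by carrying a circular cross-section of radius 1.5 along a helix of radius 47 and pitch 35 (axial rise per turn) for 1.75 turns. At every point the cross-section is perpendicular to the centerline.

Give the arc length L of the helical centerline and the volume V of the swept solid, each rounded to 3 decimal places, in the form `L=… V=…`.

L=520.409 V=3678.554

2πR = 2π·47 = 295.309709
per-turn = √(295.309709² + 35²) = √(87207.8245 + 1225) = √88432.8245 = 297.376570
L = 1.75 × 297.376570 = 520.408998
V = π·1.5² × L = 7.068583 × 520.408998 = 3678.554440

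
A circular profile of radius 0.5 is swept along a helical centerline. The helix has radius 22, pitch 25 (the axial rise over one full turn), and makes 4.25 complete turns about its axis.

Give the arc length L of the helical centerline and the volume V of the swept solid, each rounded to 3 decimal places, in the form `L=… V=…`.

2πR = 2π·22 = 138.230077
per-turn = √(138.230077² + 25²) = √(19107.5541 + 625) = √19732.5541 = 140.472610
L = 4.25 × 140.472610 = 597.008592
V = π·0.5² × L = 0.785398 × 597.008592 = 468.889452

L=597.009 V=468.889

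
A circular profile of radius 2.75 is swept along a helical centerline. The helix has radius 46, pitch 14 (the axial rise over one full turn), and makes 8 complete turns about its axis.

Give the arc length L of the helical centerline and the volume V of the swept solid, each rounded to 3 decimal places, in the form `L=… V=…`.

L=2314.923 V=54998.626

2πR = 2π·46 = 289.026524
per-turn = √(289.026524² + 14²) = √(83536.3317 + 196) = √83732.3317 = 289.365395
L = 8 × 289.365395 = 2314.923158
V = π·2.75² × L = 23.758294 × 2314.923158 = 54998.625991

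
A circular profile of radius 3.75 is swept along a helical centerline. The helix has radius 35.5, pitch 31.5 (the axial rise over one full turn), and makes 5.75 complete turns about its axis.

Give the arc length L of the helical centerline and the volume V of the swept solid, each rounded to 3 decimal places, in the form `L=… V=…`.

L=1295.281 V=57223.783

2πR = 2π·35.5 = 223.053078
per-turn = √(223.053078² + 31.5²) = √(49752.6758 + 992.25) = √50744.9258 = 225.266344
L = 5.75 × 225.266344 = 1295.281479
V = π·3.75² × L = 44.178647 × 1295.281479 = 57223.782808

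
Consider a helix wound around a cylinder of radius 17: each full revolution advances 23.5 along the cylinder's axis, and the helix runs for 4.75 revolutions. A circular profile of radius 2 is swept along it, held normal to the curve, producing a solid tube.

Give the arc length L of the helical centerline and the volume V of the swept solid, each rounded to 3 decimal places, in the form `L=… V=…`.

L=519.501 V=6528.246

2πR = 2π·17 = 106.814150
per-turn = √(106.814150² + 23.5²) = √(11409.2627 + 552.25) = √11961.5127 = 109.368701
L = 4.75 × 109.368701 = 519.501328
V = π·2² × L = 12.566371 × 519.501328 = 6528.246225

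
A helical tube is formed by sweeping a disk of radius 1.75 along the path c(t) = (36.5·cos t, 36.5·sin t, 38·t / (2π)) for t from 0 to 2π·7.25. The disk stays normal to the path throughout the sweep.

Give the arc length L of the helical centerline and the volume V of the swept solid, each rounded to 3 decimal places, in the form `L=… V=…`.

2πR = 2π·36.5 = 229.336264
per-turn = √(229.336264² + 38²) = √(52595.1219 + 1444) = √54039.1219 = 232.463162
L = 7.25 × 232.463162 = 1685.357927
V = π·1.75² × L = 9.621128 × 1685.357927 = 16215.043502

L=1685.358 V=16215.044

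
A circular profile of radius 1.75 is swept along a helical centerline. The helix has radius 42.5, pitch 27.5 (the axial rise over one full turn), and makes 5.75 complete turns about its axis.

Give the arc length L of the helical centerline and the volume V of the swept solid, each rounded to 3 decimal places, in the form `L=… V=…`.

L=1543.574 V=14850.922

2πR = 2π·42.5 = 267.035376
per-turn = √(267.035376² + 27.5²) = √(71307.8918 + 756.25) = √72064.1418 = 268.447652
L = 5.75 × 268.447652 = 1543.573998
V = π·1.75² × L = 9.621128 × 1543.573998 = 14850.922246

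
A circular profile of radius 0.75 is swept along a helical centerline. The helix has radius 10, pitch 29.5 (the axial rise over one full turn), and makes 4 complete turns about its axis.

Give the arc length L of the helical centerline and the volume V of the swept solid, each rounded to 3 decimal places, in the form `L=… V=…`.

2πR = 2π·10 = 62.831853
per-turn = √(62.831853² + 29.5²) = √(3947.8418 + 870.25) = √4818.0918 = 69.412476
L = 4 × 69.412476 = 277.649902
V = π·0.75² × L = 1.767146 × 277.649902 = 490.647877

L=277.650 V=490.648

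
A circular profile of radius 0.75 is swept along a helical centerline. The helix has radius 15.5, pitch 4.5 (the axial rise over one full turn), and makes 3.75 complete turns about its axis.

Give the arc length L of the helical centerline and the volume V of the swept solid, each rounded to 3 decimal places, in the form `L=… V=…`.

2πR = 2π·15.5 = 97.389372
per-turn = √(97.389372² + 4.5²) = √(9484.6898 + 20.25) = √9504.9398 = 97.493281
L = 3.75 × 97.493281 = 365.599804
V = π·0.75² × L = 1.767146 × 365.599804 = 646.068182

L=365.600 V=646.068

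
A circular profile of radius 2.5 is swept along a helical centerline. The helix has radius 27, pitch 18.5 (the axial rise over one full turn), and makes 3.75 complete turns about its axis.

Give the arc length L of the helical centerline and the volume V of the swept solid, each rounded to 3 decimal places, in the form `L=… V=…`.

2πR = 2π·27 = 169.646003
per-turn = √(169.646003² + 18.5²) = √(28779.7664 + 342.25) = √29122.0164 = 170.651740
L = 3.75 × 170.651740 = 639.944026
V = π·2.5² × L = 19.634954 × 639.944026 = 12565.271563

L=639.944 V=12565.272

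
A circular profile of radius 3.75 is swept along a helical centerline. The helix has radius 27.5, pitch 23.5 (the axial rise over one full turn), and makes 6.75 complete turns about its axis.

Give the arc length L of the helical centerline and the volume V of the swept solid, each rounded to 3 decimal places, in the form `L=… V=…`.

L=1177.054 V=52000.642

2πR = 2π·27.5 = 172.787596
per-turn = √(172.787596² + 23.5²) = √(29855.5533 + 552.25) = √30407.8033 = 174.378334
L = 6.75 × 174.378334 = 1177.053753
V = π·3.75² × L = 44.178647 × 1177.053753 = 52000.641909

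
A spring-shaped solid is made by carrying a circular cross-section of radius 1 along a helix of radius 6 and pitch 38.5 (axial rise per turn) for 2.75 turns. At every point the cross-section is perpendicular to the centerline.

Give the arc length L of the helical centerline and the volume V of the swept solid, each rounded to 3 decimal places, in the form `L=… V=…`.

L=148.181 V=465.523

2πR = 2π·6 = 37.699112
per-turn = √(37.699112² + 38.5²) = √(1421.2230 + 1482.25) = √2903.4730 = 53.883885
L = 2.75 × 53.883885 = 148.180683
V = π·1² × L = 3.141593 × 148.180683 = 465.523345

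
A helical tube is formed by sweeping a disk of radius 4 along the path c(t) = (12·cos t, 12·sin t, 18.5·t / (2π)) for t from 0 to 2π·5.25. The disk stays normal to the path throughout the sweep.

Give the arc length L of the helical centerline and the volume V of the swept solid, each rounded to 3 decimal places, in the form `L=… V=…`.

L=407.582 V=20487.307

2πR = 2π·12 = 75.398224
per-turn = √(75.398224² + 18.5²) = √(5684.8921 + 342.25) = √6027.1421 = 77.634671
L = 5.25 × 77.634671 = 407.582023
V = π·4² × L = 50.265482 × 407.582023 = 20487.307004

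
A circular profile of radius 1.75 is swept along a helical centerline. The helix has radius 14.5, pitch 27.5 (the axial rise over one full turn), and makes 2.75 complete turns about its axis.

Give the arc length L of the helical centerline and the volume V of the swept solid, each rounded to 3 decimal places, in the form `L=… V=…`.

L=261.707 V=2517.914

2πR = 2π·14.5 = 91.106187
per-turn = √(91.106187² + 27.5²) = √(8300.3373 + 756.25) = √9056.5873 = 95.166104
L = 2.75 × 95.166104 = 261.706785
V = π·1.75² × L = 9.621128 × 261.706785 = 2517.914349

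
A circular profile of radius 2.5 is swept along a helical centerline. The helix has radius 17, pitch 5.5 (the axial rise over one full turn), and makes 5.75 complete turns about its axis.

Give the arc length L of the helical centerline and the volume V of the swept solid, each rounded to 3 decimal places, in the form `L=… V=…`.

2πR = 2π·17 = 106.814150
per-turn = √(106.814150² + 5.5²) = √(11409.2627 + 30.25) = √11439.5127 = 106.955658
L = 5.75 × 106.955658 = 614.995031
V = π·2.5² × L = 19.634954 × 614.995031 = 12075.399197

L=614.995 V=12075.399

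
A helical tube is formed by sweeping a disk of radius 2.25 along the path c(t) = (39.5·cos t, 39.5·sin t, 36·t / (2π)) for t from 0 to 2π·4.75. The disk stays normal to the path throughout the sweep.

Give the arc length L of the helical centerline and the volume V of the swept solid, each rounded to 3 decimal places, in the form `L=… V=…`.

L=1191.220 V=18945.537

2πR = 2π·39.5 = 248.185820
per-turn = √(248.185820² + 36²) = √(61596.2011 + 1296) = √62892.2011 = 250.783175
L = 4.75 × 250.783175 = 1191.220083
V = π·2.25² × L = 15.904313 × 1191.220083 = 18945.536827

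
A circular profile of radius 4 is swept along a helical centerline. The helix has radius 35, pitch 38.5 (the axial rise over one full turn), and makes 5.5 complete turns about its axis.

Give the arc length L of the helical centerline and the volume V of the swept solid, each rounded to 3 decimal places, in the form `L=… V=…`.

2πR = 2π·35 = 219.911486
per-turn = √(219.911486² + 38.5²) = √(48361.0616 + 1482.25) = √49843.3116 = 223.256157
L = 5.5 × 223.256157 = 1227.908863
V = π·4² × L = 50.265482 × 1227.908863 = 61721.431392

L=1227.909 V=61721.431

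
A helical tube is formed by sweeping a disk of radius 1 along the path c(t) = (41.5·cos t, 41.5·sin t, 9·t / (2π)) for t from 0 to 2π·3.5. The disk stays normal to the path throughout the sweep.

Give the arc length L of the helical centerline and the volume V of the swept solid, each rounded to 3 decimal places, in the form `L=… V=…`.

2πR = 2π·41.5 = 260.752190
per-turn = √(260.752190² + 9²) = √(67991.7047 + 81) = √68072.7047 = 260.907464
L = 3.5 × 260.907464 = 913.176124
V = π·1² × L = 3.141593 × 913.176124 = 2868.827402

L=913.176 V=2868.827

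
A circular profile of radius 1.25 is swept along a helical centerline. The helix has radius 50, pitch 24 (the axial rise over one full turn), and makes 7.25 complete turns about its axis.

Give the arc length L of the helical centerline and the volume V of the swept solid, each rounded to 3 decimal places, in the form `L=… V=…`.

L=2284.291 V=11212.989

2πR = 2π·50 = 314.159265
per-turn = √(314.159265² + 24²) = √(98696.0440 + 576) = √99272.0440 = 315.074664
L = 7.25 × 315.074664 = 2284.291315
V = π·1.25² × L = 4.908739 × 2284.291315 = 11212.988773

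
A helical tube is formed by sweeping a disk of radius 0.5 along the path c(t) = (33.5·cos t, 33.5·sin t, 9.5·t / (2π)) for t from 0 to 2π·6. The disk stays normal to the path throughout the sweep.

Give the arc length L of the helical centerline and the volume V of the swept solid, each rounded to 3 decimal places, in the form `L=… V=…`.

2πR = 2π·33.5 = 210.486708
per-turn = √(210.486708² + 9.5²) = √(44304.6542 + 90.25) = √44394.9042 = 210.700983
L = 6 × 210.700983 = 1264.205897
V = π·0.5² × L = 0.785398 × 1264.205897 = 992.904990

L=1264.206 V=992.905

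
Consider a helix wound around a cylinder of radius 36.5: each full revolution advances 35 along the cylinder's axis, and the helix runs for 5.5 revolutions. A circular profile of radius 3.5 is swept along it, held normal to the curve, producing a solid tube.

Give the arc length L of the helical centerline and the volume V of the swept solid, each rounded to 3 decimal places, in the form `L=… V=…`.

L=1275.954 V=49104.466

2πR = 2π·36.5 = 229.336264
per-turn = √(229.336264² + 35²) = √(52595.1219 + 1225) = √53820.1219 = 231.991642
L = 5.5 × 231.991642 = 1275.954030
V = π·3.5² × L = 38.484510 × 1275.954030 = 49104.465626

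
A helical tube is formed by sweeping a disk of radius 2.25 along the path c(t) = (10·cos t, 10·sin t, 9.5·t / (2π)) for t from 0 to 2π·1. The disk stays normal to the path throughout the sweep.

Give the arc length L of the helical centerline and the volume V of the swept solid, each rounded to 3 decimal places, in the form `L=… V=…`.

2πR = 2π·10 = 62.831853
per-turn = √(62.831853² + 9.5²) = √(3947.8418 + 90.25) = √4038.0918 = 63.545981
L = 1 × 63.545981 = 63.545981
V = π·2.25² × L = 15.904313 × 63.545981 = 1010.655167

L=63.546 V=1010.655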